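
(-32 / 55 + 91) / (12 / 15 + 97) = 4973 / 5379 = 0.92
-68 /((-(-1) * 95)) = -68 /95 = -0.72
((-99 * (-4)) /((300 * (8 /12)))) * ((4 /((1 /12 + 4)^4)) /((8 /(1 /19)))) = 0.00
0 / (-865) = 0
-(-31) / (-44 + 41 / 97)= -3007 / 4227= -0.71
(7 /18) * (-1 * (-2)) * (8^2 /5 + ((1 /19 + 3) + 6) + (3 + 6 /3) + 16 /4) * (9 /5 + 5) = 232526 /1425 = 163.18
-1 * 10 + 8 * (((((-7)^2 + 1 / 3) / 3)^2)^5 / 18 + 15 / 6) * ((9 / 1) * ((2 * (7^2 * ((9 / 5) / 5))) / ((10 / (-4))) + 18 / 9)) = -30535358307655062995855114 / 435848050125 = -70059641884132.80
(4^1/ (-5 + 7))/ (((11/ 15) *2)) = 15/ 11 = 1.36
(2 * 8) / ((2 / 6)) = 48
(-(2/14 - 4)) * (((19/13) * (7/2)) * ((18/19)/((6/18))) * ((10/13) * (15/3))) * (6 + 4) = 364500/169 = 2156.80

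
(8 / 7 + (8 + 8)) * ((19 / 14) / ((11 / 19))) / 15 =1444 / 539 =2.68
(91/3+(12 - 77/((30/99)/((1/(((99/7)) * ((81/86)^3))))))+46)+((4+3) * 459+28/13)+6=340737027154/103630995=3287.98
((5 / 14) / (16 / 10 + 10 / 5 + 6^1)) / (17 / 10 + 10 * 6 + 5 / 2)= 125 / 215712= 0.00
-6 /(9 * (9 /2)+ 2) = -12 /85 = -0.14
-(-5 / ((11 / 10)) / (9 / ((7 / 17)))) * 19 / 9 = 6650 / 15147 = 0.44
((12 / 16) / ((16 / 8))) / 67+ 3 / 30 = 283 / 2680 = 0.11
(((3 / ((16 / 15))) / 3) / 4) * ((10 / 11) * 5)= 375 / 352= 1.07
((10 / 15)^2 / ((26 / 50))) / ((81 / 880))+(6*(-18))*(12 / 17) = -10786192 / 161109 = -66.95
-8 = -8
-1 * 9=-9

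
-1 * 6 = -6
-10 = -10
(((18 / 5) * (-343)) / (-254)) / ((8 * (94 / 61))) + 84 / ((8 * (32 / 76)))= 6048231 / 238760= 25.33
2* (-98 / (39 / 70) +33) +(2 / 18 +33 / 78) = -66751 / 234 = -285.26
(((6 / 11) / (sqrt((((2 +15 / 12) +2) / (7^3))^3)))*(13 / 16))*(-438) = -651014*sqrt(3) / 11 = -102508.12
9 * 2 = 18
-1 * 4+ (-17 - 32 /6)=-79 /3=-26.33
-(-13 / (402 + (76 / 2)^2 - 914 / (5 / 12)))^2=-4225 / 3020644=-0.00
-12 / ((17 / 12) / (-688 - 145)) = 7056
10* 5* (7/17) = 350/17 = 20.59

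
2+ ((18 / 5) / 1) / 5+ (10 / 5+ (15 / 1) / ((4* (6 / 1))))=1069 / 200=5.34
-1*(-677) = 677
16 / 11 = 1.45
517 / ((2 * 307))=517 / 614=0.84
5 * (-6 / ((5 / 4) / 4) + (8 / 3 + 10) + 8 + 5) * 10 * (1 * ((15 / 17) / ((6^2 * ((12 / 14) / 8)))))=33950 / 459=73.97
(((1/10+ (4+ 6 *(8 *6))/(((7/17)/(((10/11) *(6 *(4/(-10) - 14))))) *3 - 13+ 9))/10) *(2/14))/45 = -14276659/619321500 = -0.02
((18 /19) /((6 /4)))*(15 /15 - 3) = -24 /19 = -1.26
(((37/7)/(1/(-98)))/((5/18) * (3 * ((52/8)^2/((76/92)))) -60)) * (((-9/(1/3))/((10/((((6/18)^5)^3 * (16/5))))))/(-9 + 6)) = 629888/105291748125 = 0.00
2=2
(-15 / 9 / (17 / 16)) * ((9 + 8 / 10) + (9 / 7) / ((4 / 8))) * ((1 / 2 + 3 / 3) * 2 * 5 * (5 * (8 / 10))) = -138560 / 119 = -1164.37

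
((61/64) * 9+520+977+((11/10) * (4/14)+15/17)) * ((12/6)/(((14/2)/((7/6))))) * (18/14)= 172133949/266560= 645.76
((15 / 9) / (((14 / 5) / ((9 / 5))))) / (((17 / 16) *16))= 15 / 238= 0.06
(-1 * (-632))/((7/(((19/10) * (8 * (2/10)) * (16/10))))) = 384256/875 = 439.15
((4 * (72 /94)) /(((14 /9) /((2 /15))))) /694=216 /570815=0.00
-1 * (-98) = 98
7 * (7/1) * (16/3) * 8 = 6272/3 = 2090.67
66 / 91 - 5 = -389 / 91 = -4.27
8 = 8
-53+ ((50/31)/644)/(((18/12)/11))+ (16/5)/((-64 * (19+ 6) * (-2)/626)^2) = -633168310163/11978400000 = -52.86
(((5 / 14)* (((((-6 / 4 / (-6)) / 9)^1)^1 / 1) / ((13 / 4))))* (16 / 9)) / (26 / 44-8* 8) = -176 / 2056509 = -0.00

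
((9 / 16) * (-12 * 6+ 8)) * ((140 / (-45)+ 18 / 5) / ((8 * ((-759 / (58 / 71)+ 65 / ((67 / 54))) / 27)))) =384714 / 5678305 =0.07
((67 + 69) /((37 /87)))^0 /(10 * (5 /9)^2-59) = -81 /4529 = -0.02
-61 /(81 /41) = -2501 /81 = -30.88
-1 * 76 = -76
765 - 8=757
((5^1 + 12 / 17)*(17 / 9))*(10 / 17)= 970 / 153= 6.34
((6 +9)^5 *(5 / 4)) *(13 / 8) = 49359375 / 32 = 1542480.47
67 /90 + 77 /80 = 1229 /720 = 1.71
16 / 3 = 5.33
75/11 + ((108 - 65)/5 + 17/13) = 11959/715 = 16.73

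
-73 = -73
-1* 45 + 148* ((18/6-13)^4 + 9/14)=10360351/7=1480050.14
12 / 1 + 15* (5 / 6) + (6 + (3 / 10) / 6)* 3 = 853 / 20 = 42.65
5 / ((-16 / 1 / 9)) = -45 / 16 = -2.81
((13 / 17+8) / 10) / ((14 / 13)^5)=55322657 / 91430080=0.61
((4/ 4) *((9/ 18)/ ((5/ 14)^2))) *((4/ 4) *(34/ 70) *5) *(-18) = -4284/ 25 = -171.36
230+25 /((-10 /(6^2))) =140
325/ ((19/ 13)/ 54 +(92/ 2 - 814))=-228150/ 539117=-0.42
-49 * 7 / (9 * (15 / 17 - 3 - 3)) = 5831 / 783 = 7.45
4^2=16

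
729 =729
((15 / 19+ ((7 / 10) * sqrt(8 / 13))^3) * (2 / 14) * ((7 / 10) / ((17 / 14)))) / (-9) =-7 / 969- 4802 * sqrt(26) / 16160625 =-0.01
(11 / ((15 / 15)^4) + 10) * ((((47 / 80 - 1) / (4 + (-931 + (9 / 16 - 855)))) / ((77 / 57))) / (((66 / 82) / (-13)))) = -10127 / 174185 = -0.06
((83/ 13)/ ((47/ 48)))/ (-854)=-1992/ 260897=-0.01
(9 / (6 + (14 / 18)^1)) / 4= 81 / 244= 0.33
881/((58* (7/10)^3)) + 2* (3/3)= 46.28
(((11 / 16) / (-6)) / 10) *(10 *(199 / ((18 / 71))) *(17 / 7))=-2642123 / 12096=-218.43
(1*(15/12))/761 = 5/3044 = 0.00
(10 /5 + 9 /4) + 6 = 41 /4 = 10.25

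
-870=-870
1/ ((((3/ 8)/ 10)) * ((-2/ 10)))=-400/ 3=-133.33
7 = 7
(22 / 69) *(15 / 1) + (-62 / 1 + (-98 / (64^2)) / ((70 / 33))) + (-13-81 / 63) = -235802951 / 3297280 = -71.51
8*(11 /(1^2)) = 88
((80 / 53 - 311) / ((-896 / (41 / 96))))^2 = 452287185529 / 20783095087104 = 0.02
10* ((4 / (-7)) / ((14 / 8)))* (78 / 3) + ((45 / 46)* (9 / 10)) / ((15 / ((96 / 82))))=-19598524 / 231035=-84.83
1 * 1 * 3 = 3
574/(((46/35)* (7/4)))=5740/23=249.57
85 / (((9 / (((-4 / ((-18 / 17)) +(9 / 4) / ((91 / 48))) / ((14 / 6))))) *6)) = 172805 / 51597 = 3.35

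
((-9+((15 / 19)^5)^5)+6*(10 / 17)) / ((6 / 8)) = -11535761867197105503464274291969376 / 1582300426700353522122363374768483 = -7.29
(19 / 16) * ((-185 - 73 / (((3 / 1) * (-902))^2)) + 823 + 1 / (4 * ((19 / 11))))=11097838063 / 14644872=757.80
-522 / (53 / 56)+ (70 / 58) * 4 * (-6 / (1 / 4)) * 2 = -1203888 / 1537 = -783.27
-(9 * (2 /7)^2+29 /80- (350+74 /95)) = 26044297 /74480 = 349.68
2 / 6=1 / 3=0.33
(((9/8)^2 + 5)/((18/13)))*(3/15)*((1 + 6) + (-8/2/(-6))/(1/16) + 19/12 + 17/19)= 7981103/437760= 18.23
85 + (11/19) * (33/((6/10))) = 2220/19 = 116.84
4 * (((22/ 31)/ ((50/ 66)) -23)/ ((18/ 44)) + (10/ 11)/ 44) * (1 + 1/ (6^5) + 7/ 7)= -1415326126153/ 3281374800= -431.32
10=10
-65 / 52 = -5 / 4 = -1.25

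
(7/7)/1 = 1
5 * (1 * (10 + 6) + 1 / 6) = 485 / 6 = 80.83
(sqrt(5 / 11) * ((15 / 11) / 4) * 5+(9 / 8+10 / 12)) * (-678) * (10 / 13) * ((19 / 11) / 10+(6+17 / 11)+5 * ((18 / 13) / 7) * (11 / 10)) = -14272.04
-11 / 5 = -2.20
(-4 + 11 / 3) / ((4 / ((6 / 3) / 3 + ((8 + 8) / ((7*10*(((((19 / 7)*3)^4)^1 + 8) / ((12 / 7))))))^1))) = -52883101 / 951768810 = -0.06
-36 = -36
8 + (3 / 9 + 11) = 19.33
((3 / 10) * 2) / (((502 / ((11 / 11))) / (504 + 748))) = 1878 / 1255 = 1.50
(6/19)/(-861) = -0.00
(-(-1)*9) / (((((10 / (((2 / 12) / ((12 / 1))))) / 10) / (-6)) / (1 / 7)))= -3 / 28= -0.11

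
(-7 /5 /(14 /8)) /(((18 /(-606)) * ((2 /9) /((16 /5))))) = 387.84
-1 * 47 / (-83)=47 / 83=0.57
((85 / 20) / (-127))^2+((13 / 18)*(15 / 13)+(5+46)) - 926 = -676771973 / 774192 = -874.17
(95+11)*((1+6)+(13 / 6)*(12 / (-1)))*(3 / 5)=-6042 / 5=-1208.40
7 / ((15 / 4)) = 28 / 15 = 1.87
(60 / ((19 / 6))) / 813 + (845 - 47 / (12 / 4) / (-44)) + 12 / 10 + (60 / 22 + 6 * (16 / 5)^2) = 1406830333 / 1544700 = 910.75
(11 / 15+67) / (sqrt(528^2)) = 0.13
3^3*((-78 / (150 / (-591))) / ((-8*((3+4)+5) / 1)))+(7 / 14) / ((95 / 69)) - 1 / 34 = -22248241 / 258400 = -86.10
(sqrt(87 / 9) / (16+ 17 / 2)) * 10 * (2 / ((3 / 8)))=320 * sqrt(87) / 441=6.77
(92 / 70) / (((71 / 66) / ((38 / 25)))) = 115368 / 62125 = 1.86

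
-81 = -81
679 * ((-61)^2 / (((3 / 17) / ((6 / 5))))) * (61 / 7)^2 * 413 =2694151433462 / 5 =538830286692.40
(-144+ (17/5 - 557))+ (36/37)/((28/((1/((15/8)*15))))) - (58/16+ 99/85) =-618523287/880600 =-702.39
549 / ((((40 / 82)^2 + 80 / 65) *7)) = 11997297 / 224672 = 53.40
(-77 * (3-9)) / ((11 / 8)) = 336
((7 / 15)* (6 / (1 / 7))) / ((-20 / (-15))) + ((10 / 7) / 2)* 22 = 2129 / 70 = 30.41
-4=-4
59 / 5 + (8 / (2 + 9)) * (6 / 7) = 4783 / 385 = 12.42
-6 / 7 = -0.86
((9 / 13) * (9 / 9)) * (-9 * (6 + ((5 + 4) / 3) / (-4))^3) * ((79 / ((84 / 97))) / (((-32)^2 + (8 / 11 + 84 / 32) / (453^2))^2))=-1394763623984687564223 / 17781214586424143514868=-0.08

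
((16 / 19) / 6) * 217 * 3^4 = 46872 / 19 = 2466.95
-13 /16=-0.81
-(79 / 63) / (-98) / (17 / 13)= 1027 / 104958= 0.01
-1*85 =-85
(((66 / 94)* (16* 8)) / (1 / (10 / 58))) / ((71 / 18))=380160 / 96773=3.93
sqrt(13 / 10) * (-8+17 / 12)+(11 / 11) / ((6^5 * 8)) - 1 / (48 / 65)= -8.86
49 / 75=0.65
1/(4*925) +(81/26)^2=3034547/312650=9.71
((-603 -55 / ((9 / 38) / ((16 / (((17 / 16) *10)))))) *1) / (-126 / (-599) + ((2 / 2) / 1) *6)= -87312037 / 569160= -153.41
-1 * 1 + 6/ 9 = -1/ 3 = -0.33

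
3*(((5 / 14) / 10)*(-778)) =-1167 / 14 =-83.36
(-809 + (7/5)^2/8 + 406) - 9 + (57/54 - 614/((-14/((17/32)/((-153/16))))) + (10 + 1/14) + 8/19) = -32130949/79800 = -402.64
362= 362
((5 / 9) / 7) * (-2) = -0.16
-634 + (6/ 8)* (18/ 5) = -6313/ 10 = -631.30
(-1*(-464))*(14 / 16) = 406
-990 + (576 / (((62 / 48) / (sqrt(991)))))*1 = -990 + 13824*sqrt(991) / 31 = 13048.12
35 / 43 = 0.81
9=9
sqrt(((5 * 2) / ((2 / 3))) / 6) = sqrt(10) / 2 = 1.58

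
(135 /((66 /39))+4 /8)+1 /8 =7075 /88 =80.40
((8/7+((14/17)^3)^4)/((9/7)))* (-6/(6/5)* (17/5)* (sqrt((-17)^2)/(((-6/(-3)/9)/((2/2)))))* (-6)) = 15173505853395480/2015993900449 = 7526.56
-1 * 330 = -330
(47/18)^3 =103823/5832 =17.80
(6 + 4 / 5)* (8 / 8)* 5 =34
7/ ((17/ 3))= 21/ 17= 1.24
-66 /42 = -11 /7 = -1.57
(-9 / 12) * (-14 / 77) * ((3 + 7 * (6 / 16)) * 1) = 135 / 176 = 0.77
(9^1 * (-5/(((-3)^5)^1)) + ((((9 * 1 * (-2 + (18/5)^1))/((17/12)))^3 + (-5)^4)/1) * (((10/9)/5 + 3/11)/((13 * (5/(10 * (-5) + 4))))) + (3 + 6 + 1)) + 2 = -524022033031/911975625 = -574.60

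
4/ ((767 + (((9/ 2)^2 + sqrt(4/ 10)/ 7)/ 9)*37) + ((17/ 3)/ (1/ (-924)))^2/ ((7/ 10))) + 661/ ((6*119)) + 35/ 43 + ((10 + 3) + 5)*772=207827615581877541169309864825/ 14954058696645189657221574-149184*sqrt(10)/ 487071158121464062837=13897.74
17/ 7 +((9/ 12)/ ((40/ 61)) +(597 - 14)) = 656961/ 1120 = 586.57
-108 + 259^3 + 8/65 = 1129301623/65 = 17373871.12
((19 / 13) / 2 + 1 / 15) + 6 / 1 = 2651 / 390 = 6.80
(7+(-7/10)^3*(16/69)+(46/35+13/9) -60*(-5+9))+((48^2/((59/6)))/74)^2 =-190147836750584/863149195125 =-220.30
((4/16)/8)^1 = 1/32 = 0.03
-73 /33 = -2.21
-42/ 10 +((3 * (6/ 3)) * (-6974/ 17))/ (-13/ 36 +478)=-2734107/ 292315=-9.35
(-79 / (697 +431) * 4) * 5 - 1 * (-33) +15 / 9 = 3127 / 94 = 33.27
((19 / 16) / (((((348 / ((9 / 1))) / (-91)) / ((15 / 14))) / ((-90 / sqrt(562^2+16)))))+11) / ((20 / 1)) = 20007 * sqrt(78965) / 234494464+11 / 20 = 0.57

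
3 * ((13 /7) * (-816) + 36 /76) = -604467 /133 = -4544.86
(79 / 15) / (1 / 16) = 1264 / 15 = 84.27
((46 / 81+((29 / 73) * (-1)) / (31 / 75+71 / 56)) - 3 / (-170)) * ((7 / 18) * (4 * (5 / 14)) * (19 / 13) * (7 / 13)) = 25361171899 / 166088234754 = 0.15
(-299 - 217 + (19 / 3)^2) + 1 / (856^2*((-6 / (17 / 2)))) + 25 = -11893770803 / 26378496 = -450.89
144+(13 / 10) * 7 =153.10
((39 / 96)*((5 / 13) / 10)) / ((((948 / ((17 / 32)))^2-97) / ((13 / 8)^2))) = 48841 / 3769322958848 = 0.00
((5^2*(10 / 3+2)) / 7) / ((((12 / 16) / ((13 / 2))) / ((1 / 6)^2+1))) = 96200 / 567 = 169.66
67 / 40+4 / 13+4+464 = 244391 / 520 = 469.98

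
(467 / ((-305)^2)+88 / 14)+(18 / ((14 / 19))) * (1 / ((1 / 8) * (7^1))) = 34.21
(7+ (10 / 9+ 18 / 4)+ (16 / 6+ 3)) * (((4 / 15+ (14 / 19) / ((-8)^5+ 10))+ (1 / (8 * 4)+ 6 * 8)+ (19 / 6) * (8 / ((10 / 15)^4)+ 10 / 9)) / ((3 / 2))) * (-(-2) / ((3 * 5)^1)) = 79644050893463 / 272238634800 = 292.55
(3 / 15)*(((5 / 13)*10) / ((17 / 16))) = 160 / 221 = 0.72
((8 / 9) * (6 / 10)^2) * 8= 64 / 25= 2.56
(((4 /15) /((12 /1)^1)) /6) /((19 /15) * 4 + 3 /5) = 1 /1530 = 0.00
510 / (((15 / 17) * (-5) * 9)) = -578 / 45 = -12.84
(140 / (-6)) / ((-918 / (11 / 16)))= 385 / 22032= 0.02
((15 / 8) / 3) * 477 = 2385 / 8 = 298.12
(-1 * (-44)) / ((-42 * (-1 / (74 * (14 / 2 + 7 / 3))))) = 6512 / 9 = 723.56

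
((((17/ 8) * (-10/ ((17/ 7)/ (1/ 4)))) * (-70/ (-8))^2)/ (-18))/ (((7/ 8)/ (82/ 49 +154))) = 238375/ 144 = 1655.38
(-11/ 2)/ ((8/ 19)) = -13.06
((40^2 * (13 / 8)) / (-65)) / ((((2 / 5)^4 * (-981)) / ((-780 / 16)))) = -203125 / 2616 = -77.65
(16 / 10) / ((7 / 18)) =144 / 35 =4.11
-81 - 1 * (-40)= -41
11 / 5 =2.20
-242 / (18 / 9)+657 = 536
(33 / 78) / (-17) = -11 / 442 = -0.02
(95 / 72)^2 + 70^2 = 4901.74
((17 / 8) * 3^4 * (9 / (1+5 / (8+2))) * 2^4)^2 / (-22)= -136521288 / 11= -12411026.18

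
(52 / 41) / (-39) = -4 / 123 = -0.03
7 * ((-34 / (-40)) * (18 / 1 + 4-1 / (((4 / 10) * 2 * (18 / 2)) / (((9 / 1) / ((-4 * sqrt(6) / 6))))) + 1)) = 119 * sqrt(6) / 64 + 2737 / 20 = 141.40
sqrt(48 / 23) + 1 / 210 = 1.45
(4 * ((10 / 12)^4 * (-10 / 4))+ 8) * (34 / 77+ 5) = 862721 / 49896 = 17.29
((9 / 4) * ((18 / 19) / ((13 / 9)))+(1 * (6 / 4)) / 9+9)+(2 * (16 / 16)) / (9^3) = 10.65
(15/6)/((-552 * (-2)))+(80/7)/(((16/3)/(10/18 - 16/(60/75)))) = -30665/736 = -41.66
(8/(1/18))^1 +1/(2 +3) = 721/5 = 144.20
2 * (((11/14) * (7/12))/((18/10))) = 55/108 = 0.51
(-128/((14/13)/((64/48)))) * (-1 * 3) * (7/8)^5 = 31213/128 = 243.85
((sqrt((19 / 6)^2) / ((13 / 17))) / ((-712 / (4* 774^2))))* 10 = -139370.17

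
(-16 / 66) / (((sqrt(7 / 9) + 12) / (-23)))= 6624 / 14179 - 184 *sqrt(7) / 14179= 0.43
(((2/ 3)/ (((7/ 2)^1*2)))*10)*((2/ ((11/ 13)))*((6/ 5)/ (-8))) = -26/ 77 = -0.34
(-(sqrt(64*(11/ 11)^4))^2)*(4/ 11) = -256/ 11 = -23.27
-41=-41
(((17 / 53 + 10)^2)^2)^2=8014909274235071513761 / 62259690411361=128733522.79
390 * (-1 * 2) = -780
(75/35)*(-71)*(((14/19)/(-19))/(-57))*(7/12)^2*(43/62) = -747985/30618576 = -0.02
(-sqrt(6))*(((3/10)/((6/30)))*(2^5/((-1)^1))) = 48*sqrt(6) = 117.58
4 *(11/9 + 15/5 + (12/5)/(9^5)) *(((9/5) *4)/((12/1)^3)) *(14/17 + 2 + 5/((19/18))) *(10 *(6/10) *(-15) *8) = -1352978704/3532005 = -383.06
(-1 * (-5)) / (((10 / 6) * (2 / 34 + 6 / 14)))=357 / 58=6.16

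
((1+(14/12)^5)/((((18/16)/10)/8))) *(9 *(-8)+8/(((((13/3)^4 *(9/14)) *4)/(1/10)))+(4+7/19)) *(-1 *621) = 31924215337132/3381183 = 9441729.52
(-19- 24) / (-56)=43 / 56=0.77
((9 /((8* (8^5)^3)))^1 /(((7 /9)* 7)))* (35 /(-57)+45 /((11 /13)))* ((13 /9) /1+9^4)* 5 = 0.00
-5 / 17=-0.29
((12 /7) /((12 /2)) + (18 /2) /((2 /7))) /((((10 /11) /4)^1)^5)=229336624 /4375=52419.80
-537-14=-551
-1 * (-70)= 70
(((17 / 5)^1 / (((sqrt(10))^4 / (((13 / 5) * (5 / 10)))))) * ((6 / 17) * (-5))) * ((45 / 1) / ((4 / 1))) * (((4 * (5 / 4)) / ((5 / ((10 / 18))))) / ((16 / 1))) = -39 / 1280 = -0.03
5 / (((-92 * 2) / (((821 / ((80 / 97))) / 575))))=-79637 / 1692800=-0.05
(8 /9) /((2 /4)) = 16 /9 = 1.78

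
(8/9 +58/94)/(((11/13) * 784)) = 169/74448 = 0.00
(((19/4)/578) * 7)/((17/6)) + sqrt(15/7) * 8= 399/19652 + 8 * sqrt(105)/7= 11.73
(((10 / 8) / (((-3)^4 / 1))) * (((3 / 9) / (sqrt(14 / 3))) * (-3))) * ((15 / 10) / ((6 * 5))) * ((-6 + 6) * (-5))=0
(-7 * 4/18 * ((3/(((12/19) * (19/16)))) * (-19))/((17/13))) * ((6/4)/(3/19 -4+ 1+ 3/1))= 131404/153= 858.85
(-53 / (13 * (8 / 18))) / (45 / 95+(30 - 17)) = -9063 / 13312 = -0.68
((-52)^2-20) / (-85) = -2684 / 85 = -31.58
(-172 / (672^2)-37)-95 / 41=-181990115 / 4628736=-39.32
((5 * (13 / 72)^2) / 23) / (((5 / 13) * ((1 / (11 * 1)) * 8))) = 0.03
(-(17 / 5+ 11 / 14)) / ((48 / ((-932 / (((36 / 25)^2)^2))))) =5333515625 / 282175488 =18.90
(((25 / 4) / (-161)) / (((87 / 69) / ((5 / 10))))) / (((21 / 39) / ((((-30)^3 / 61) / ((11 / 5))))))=5484375 / 953491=5.75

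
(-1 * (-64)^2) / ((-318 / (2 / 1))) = 4096 / 159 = 25.76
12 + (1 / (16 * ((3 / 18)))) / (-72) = 2303 / 192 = 11.99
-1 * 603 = -603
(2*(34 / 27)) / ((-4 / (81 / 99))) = -17 / 33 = -0.52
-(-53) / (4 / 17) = 901 / 4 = 225.25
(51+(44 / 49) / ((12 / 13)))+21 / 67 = 514967 / 9849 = 52.29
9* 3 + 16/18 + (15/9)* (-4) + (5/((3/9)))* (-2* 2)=-349/9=-38.78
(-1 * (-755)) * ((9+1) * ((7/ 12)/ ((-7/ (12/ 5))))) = -1510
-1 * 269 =-269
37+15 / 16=607 / 16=37.94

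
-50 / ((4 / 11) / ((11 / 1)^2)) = -16637.50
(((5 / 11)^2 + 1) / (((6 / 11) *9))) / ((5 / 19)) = 1387 / 1485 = 0.93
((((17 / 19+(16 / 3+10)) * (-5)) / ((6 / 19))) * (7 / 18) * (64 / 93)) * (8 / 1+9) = -8806000 / 7533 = -1168.99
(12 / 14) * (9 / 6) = 9 / 7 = 1.29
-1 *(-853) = 853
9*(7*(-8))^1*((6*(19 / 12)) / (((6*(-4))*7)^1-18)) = 798 / 31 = 25.74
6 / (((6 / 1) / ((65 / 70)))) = 13 / 14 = 0.93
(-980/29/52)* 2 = -490/377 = -1.30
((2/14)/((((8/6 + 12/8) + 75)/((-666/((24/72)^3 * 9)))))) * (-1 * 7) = 11988/467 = 25.67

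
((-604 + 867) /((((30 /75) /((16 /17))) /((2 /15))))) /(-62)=-2104 /1581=-1.33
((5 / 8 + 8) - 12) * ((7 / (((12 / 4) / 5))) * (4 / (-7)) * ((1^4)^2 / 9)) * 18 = 45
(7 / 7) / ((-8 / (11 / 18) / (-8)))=11 / 18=0.61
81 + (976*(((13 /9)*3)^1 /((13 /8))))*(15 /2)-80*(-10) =20401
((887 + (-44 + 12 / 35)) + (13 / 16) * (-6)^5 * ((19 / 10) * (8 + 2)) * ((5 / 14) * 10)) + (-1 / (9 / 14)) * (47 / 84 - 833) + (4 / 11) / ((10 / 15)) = -8868652937 / 20790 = -426582.63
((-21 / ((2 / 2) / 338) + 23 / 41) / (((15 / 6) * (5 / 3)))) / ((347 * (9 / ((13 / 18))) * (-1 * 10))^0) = -1703.39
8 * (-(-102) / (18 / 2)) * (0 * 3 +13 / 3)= 3536 / 9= 392.89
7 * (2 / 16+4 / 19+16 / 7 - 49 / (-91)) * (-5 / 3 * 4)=-218525 / 1482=-147.45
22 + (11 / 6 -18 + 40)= 45.83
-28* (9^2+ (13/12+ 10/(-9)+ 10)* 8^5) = -82366396/9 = -9151821.78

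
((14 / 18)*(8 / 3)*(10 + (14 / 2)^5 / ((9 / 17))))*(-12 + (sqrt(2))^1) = -697237.57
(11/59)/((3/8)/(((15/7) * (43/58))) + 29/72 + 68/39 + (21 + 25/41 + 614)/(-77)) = -6988461480/220113175669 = -0.03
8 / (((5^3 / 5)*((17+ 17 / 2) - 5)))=16 / 1025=0.02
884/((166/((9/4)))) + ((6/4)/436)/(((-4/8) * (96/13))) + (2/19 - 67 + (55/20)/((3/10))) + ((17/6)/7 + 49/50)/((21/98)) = -194480382709/4950518400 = -39.28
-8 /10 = -4 /5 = -0.80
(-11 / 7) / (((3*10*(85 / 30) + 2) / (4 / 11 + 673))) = -2469 / 203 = -12.16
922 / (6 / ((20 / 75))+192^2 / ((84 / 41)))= 12908 / 252219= 0.05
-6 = -6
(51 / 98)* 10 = 5.20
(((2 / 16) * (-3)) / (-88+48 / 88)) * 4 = 33 / 1924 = 0.02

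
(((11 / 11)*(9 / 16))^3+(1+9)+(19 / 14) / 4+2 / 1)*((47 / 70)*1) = 3373613 / 401408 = 8.40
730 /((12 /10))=1825 /3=608.33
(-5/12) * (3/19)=-5/76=-0.07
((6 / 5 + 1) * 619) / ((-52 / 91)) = -47663 / 20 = -2383.15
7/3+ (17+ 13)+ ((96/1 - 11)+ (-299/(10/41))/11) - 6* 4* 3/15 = 359/330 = 1.09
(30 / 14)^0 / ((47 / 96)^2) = 9216 / 2209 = 4.17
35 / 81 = 0.43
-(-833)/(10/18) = 7497/5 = 1499.40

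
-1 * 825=-825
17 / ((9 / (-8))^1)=-136 / 9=-15.11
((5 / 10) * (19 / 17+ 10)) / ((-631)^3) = -189 / 8542146094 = -0.00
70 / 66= 35 / 33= 1.06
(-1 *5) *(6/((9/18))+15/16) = -1035/16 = -64.69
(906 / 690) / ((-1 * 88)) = -151 / 10120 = -0.01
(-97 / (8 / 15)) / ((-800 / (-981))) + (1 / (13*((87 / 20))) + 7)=-312708341 / 1447680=-216.01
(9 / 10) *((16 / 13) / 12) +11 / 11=71 / 65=1.09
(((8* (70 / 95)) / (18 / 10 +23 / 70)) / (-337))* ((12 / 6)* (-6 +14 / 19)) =1568000 / 18126893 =0.09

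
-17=-17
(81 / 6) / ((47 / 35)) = 945 / 94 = 10.05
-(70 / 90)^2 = -49 / 81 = -0.60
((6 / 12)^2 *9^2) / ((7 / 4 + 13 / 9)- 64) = -729 / 2189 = -0.33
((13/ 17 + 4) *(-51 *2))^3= -114791256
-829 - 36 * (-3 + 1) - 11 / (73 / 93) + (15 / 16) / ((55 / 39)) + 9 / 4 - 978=-22433879 / 12848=-1746.10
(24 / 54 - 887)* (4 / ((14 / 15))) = -79790 / 21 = -3799.52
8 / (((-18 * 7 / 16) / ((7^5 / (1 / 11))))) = -1690304 / 9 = -187811.56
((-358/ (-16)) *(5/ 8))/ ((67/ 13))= 11635/ 4288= 2.71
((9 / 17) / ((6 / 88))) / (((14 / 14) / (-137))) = -18084 / 17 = -1063.76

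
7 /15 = 0.47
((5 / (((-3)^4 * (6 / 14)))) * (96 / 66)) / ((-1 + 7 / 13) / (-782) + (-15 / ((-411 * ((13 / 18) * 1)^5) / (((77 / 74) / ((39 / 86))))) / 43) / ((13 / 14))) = 69645096066080080 / 3744382520278719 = 18.60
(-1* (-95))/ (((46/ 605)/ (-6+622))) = 17702300/ 23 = 769665.22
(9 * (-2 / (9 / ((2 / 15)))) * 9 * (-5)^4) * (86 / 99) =-43000 / 33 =-1303.03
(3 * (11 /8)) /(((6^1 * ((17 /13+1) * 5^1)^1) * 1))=143 /2400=0.06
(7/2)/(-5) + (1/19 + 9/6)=81/95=0.85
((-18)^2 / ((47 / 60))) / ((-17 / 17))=-19440 / 47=-413.62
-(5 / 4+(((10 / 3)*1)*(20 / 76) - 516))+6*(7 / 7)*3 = 121267 / 228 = 531.87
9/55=0.16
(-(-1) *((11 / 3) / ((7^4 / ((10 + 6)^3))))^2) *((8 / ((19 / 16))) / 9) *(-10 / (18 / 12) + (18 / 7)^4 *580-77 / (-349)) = 742519.29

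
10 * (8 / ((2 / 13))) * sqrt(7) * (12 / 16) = 390 * sqrt(7) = 1031.84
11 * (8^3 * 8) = 45056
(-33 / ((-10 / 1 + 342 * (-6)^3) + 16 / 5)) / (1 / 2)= 165 / 184697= 0.00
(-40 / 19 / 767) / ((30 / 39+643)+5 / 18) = -720 / 168942547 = -0.00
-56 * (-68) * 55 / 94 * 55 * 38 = 218864800 / 47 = 4656697.87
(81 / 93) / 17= 27 / 527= 0.05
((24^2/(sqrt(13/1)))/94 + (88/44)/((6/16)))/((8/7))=252 * sqrt(13)/611 + 14/3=6.15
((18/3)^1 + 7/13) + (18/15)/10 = 2164/325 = 6.66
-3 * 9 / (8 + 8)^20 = -27 / 1208925819614629174706176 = -0.00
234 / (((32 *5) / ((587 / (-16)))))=-68679 / 1280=-53.66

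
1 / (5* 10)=1 / 50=0.02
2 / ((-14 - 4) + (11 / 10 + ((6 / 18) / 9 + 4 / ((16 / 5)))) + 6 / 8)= -540 / 4013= -0.13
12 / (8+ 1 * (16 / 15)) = 1.32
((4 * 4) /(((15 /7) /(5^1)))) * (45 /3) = 560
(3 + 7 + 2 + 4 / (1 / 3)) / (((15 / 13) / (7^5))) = 1747928 / 5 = 349585.60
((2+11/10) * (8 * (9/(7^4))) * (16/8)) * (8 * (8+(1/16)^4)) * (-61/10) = -8922874491/122931200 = -72.58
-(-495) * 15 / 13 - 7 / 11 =81584 / 143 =570.52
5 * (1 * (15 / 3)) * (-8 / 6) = -100 / 3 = -33.33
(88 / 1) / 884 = 22 / 221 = 0.10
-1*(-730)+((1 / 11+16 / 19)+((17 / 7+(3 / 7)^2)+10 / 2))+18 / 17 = 739.60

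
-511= -511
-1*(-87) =87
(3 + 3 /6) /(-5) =-7 /10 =-0.70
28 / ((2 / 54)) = 756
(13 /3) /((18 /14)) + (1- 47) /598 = 1156 /351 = 3.29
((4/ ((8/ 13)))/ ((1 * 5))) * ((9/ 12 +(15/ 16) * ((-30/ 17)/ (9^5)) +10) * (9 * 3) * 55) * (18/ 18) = 20752.82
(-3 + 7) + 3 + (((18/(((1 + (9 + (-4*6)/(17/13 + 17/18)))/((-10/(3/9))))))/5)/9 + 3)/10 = 15791/1730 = 9.13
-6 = -6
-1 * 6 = -6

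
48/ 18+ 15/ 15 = 11/ 3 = 3.67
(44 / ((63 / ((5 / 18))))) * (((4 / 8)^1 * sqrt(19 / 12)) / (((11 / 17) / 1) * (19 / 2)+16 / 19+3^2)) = 1615 * sqrt(57) / 1597239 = 0.01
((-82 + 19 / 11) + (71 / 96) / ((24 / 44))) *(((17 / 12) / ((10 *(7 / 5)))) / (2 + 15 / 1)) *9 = -71431 / 16896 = -4.23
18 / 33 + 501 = 5517 / 11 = 501.55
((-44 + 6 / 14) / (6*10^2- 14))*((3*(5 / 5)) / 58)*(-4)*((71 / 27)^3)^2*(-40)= -1562823463836200 / 7681127755077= -203.46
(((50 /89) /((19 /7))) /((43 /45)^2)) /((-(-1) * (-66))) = -118125 /34393249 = -0.00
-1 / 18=-0.06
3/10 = 0.30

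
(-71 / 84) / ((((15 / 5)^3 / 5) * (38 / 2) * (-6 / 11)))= 3905 / 258552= 0.02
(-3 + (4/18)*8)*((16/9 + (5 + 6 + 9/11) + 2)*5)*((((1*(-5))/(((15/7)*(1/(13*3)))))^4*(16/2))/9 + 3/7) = -29646327347960/5103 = -5809587957.66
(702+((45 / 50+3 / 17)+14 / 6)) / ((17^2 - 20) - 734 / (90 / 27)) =14.46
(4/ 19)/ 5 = 4/ 95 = 0.04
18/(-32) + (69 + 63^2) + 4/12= 193813/48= 4037.77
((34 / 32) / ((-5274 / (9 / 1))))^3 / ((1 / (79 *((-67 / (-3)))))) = -26004509 / 2472714928128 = -0.00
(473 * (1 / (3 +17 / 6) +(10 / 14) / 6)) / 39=3.52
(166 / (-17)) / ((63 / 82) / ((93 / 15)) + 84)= -421972 / 3635331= -0.12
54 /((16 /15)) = 405 /8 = 50.62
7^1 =7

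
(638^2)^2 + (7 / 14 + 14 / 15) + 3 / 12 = 9941089076261 / 60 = 165684817937.68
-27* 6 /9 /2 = -9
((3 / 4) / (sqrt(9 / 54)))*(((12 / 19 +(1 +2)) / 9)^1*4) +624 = 23*sqrt(6) / 19 +624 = 626.97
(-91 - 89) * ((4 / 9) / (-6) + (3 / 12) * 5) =-635 / 3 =-211.67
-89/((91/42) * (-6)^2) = -89/78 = -1.14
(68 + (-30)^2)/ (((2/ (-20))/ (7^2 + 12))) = -590480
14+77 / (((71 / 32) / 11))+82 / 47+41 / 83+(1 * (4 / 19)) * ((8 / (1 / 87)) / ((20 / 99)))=29556292179 / 26312245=1123.29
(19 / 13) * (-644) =-12236 / 13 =-941.23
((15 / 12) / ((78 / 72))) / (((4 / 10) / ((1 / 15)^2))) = 1 / 78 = 0.01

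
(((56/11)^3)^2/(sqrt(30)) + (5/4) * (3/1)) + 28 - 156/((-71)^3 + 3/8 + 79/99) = 36000496249/1133858332 + 15420489728 * sqrt(30)/26573415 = 3210.17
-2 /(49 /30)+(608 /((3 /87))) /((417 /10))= 8614660 /20433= 421.61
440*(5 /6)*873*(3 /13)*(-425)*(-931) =379966702500 /13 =29228207884.62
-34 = -34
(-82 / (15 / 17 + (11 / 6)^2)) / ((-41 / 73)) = 89352 / 2597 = 34.41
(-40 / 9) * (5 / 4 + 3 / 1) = -170 / 9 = -18.89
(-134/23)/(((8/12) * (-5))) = 201/115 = 1.75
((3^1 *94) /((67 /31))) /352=4371 /11792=0.37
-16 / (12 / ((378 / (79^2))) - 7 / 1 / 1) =-1008 / 12041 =-0.08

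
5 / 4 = 1.25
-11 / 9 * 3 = -11 / 3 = -3.67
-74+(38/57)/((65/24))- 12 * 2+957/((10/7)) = 74379/130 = 572.15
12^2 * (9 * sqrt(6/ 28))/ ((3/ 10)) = 2160 * sqrt(42)/ 7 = 1999.77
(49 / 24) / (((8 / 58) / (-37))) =-52577 / 96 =-547.68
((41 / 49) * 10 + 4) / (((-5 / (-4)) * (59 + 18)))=2424 / 18865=0.13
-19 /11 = -1.73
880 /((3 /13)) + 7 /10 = 114421 /30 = 3814.03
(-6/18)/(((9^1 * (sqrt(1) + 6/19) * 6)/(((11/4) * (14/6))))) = -1463/48600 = -0.03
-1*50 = -50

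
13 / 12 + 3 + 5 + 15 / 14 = 853 / 84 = 10.15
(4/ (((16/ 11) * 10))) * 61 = 671/ 40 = 16.78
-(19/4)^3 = -6859/64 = -107.17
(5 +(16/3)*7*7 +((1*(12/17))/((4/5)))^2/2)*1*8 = 1849988/867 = 2133.78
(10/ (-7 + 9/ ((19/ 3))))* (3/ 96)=-95/ 1696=-0.06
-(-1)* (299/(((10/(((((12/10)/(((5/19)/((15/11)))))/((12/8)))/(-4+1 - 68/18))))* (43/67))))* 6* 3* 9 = -3329724996/721325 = -4616.12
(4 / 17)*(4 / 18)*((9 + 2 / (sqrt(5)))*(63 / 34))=56*sqrt(5) / 1445 + 252 / 289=0.96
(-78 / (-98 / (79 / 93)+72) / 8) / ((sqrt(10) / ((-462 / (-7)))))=33891 * sqrt(10) / 22840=4.69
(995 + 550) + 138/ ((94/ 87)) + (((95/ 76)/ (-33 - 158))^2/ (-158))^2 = 668666552194996886207/ 399747232862256128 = 1672.72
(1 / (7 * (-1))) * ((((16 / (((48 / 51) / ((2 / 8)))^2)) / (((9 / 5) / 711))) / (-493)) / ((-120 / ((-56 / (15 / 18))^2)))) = -28203 / 5800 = -4.86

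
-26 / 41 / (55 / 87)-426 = -962892 / 2255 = -427.00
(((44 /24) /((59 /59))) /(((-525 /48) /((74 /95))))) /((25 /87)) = -188848 /415625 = -0.45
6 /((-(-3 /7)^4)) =-4802 /27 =-177.85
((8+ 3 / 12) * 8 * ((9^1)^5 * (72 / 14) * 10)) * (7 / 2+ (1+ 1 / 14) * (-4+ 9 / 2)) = 39634869780 / 49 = 808874893.47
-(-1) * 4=4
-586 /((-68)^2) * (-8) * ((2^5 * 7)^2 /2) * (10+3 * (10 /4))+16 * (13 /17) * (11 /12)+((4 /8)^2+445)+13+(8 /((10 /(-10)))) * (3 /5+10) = 7724993303 /17340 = 445501.34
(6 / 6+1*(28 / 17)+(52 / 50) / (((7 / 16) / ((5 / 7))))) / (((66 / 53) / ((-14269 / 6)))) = -13685982929 / 1649340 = -8297.85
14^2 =196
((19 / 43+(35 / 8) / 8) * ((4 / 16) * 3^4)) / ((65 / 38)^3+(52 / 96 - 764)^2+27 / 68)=231294760227 / 6733414645554788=0.00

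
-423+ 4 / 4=-422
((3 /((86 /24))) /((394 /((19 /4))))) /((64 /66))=5643 /542144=0.01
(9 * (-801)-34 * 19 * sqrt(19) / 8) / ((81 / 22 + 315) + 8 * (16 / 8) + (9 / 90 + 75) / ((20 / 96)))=-3964950 / 382339-88825 * sqrt(19) / 764678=-10.88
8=8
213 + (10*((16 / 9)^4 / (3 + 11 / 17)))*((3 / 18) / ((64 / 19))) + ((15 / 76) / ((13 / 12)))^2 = 7980830212886 / 37226044557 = 214.39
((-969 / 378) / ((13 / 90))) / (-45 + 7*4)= 95 / 91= 1.04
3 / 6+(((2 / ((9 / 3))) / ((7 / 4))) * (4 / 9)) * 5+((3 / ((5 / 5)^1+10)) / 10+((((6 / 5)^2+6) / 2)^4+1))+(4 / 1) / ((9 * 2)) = 157628294129 / 812109375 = 194.10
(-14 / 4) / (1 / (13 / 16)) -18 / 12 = -139 / 32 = -4.34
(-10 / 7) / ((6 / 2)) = -10 / 21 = -0.48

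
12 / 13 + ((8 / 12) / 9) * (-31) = -482 / 351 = -1.37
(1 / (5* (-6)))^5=-1 / 24300000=-0.00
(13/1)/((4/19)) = 247/4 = 61.75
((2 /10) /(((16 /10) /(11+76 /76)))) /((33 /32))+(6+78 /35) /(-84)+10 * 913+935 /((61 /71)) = 1680056941 /164395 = 10219.64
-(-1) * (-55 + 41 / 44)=-2379 / 44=-54.07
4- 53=-49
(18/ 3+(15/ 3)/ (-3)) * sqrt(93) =13 * sqrt(93)/ 3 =41.79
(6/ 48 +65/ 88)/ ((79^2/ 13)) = 247/ 137302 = 0.00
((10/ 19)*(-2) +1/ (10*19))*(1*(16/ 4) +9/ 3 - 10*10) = 18507/ 190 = 97.41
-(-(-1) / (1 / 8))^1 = -8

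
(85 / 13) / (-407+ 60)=-85 / 4511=-0.02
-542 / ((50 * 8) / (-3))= 813 / 200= 4.06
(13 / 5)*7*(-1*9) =-819 / 5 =-163.80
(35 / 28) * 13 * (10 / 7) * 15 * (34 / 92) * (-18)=-745875 / 322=-2316.38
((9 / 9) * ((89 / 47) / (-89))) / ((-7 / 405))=405 / 329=1.23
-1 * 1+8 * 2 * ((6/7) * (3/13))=197/91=2.16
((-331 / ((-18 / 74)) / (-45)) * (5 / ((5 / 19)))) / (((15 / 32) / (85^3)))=-182915313440 / 243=-752737915.39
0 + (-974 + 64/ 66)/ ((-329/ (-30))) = -321100/ 3619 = -88.73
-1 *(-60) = 60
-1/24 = -0.04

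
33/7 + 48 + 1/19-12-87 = -6149/133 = -46.23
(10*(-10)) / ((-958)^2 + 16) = -5 / 45889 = -0.00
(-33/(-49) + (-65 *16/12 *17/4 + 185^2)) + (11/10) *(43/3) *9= 49978883/1470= 33999.24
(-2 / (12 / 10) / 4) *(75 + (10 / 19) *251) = -19675 / 228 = -86.29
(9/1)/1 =9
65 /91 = 5 /7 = 0.71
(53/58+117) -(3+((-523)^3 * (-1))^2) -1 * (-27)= -20464923860814747.09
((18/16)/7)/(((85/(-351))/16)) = -6318/595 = -10.62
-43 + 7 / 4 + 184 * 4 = 2779 / 4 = 694.75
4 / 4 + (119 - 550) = -430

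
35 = 35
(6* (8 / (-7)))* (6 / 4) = -72 / 7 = -10.29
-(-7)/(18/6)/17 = 7/51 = 0.14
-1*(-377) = 377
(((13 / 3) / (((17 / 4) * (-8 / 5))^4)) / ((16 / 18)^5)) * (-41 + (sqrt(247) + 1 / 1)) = -799621875 / 5473632256 + 159924375 * sqrt(247) / 43789058048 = -0.09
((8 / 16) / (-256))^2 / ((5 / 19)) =19 / 1310720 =0.00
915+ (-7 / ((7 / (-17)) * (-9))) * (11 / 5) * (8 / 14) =287477 / 315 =912.63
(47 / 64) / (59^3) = 47 / 13144256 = 0.00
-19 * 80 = -1520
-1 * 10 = -10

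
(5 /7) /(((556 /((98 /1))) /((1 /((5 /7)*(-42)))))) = -7 /1668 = -0.00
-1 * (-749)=749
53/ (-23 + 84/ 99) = -1749/ 731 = -2.39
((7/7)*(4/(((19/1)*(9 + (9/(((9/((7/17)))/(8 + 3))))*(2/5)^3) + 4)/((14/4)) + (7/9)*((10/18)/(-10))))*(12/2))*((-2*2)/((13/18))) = -594864000/230611589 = -2.58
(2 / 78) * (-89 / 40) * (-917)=81613 / 1560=52.32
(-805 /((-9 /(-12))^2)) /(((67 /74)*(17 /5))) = -4765600 /10251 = -464.89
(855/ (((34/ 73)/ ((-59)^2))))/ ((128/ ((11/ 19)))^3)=15220098135/ 25740443648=0.59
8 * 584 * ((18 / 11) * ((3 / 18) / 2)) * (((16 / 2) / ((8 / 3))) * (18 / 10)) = 189216 / 55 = 3440.29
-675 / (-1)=675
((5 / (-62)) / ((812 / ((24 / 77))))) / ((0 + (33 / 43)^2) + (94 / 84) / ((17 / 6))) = -471495 / 14986364162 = -0.00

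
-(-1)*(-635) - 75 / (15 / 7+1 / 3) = -34595 / 52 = -665.29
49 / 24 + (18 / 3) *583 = 84001 / 24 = 3500.04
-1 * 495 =-495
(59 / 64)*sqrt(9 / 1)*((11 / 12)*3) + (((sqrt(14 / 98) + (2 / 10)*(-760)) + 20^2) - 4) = sqrt(7) / 7 + 64411 / 256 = 251.98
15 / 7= 2.14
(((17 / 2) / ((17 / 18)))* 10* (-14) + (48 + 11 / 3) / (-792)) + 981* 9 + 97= 18214261 / 2376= 7665.93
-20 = -20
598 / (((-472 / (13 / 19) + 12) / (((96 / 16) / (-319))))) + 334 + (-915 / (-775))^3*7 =904262344684238 / 2616979223375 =345.54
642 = 642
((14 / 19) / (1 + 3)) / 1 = 7 / 38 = 0.18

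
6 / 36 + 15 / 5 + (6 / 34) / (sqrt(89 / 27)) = 9*sqrt(267) / 1513 + 19 / 6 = 3.26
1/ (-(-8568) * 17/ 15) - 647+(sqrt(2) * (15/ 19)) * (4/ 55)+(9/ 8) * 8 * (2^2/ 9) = -31218931/ 48552+12 * sqrt(2)/ 209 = -642.92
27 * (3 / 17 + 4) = 1917 / 17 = 112.76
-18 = -18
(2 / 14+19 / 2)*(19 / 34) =2565 / 476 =5.39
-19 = -19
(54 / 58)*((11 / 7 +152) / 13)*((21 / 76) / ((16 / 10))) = 435375 / 229216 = 1.90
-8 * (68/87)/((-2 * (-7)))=-272/609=-0.45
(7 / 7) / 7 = 1 / 7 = 0.14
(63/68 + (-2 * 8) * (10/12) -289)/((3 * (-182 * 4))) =61487/445536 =0.14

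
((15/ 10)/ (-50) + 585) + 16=60097/ 100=600.97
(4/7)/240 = 1/420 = 0.00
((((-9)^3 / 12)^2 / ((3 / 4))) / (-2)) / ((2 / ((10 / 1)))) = -98415 / 8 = -12301.88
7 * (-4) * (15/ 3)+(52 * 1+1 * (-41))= -129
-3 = -3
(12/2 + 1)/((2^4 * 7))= 1/16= 0.06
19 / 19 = 1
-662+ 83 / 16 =-10509 / 16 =-656.81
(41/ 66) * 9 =5.59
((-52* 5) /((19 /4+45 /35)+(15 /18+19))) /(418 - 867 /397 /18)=-52022880 /2162975951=-0.02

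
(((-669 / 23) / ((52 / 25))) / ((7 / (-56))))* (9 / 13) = 301050 / 3887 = 77.45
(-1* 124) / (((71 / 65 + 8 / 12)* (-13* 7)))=1860 / 2401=0.77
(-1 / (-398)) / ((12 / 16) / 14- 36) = -28 / 400587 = -0.00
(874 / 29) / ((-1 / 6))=-180.83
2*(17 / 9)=34 / 9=3.78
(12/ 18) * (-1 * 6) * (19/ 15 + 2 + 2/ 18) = -608/ 45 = -13.51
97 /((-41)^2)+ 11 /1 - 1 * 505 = -830317 /1681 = -493.94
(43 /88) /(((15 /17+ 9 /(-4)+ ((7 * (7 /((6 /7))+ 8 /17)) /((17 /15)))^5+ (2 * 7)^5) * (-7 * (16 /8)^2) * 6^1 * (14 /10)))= -433438688596535 /90260971139783856347338326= -0.00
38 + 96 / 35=1426 / 35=40.74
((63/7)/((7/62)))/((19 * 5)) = 558/665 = 0.84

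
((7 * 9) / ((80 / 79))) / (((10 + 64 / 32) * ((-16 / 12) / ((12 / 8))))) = -14931 / 2560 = -5.83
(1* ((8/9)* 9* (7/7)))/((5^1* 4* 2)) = 0.20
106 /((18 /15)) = 265 /3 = 88.33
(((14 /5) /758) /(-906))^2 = 0.00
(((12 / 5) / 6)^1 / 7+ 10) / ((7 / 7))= 352 / 35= 10.06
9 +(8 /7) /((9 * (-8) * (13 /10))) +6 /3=8999 /819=10.99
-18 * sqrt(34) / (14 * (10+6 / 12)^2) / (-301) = 0.00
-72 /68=-18 /17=-1.06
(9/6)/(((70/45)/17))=459/28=16.39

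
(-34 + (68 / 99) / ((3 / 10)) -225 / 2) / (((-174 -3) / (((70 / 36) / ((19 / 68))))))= 50968295 / 8989299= 5.67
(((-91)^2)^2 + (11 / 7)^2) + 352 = 3360190458 / 49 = 68575315.47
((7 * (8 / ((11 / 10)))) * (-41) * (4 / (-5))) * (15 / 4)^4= 14529375 / 44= 330213.07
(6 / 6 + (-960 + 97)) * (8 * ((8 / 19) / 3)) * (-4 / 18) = 215.08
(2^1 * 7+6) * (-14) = -280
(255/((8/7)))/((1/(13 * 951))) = 22067955/8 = 2758494.38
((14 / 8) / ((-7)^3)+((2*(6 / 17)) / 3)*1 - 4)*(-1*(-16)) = -60.32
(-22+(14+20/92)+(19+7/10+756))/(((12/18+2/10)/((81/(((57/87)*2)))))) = 1244648187/22724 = 54772.41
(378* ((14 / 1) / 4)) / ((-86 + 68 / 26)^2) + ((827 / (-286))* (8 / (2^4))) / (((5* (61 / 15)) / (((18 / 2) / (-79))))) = 160637059035 / 809751065552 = 0.20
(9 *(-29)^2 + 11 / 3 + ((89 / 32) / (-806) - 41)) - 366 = 7165.66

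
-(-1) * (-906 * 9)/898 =-4077/449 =-9.08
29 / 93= 0.31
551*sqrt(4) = 1102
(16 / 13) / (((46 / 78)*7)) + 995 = 160243 / 161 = 995.30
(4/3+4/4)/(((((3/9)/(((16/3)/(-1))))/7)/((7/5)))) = -5488/15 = -365.87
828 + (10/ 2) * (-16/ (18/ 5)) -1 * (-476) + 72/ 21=80968/ 63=1285.21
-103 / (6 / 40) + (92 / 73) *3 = -149552 / 219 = -682.89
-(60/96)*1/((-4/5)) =25/32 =0.78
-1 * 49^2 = -2401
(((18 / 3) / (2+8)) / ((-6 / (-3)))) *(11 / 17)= 33 / 170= 0.19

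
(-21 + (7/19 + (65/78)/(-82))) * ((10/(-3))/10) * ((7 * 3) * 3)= 1350713/3116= 433.48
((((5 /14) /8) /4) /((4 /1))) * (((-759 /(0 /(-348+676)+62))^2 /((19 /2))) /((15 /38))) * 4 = 192027 /430528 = 0.45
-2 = -2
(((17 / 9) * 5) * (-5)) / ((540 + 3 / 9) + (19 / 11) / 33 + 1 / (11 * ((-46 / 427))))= -139150 / 1589871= -0.09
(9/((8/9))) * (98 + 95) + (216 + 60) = 17841/8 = 2230.12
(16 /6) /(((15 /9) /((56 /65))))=448 /325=1.38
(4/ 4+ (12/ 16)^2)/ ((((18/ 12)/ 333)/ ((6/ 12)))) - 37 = 2183/ 16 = 136.44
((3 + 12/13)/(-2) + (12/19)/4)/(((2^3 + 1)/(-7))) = 693/494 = 1.40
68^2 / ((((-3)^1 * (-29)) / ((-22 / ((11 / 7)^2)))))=-453152 / 957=-473.51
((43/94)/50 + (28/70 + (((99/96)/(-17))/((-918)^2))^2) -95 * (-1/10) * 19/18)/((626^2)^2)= 286375931816549469023/4213676733842996375041651507200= 0.00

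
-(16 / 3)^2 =-256 / 9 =-28.44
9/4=2.25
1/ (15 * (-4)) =-1/ 60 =-0.02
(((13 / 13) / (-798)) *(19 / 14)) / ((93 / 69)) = -23 / 18228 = -0.00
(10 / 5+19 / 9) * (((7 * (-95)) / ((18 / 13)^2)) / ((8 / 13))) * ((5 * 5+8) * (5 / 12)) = -31862.41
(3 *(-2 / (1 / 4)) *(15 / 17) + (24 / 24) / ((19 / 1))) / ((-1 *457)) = 6823 / 147611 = 0.05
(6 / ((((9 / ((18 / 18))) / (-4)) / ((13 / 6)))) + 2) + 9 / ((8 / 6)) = 107 / 36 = 2.97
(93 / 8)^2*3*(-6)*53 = -4125573 / 32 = -128924.16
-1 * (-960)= 960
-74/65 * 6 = -444/65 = -6.83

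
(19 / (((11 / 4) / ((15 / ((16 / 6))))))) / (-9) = -95 / 22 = -4.32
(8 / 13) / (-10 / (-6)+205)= 6 / 2015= 0.00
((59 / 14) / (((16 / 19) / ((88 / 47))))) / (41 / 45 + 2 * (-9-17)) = -2655 / 14476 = -0.18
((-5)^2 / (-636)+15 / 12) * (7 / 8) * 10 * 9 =40425 / 424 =95.34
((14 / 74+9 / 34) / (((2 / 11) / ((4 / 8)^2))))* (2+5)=43967 / 10064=4.37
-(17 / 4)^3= -76.77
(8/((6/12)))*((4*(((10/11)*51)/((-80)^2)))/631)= 51/69410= 0.00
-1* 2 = -2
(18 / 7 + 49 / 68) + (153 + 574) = 730.29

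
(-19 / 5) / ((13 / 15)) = -57 / 13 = -4.38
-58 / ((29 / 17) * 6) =-17 / 3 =-5.67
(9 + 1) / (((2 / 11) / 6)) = 330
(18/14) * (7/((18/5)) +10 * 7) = 185/2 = 92.50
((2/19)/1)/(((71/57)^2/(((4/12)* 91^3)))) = 17041.68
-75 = -75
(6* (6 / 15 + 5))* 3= 486 / 5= 97.20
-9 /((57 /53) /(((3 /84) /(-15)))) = 53 /2660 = 0.02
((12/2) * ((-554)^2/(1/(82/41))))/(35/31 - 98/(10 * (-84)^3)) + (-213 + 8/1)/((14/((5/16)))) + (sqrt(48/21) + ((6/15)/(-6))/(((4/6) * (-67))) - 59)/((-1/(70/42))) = 310907221491887353/95308198944 - 20 * sqrt(7)/21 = 3262122.09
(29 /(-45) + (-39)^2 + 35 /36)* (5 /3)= 273839 /108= 2535.55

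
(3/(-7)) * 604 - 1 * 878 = -7958/7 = -1136.86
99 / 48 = 33 / 16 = 2.06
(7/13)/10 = 7/130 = 0.05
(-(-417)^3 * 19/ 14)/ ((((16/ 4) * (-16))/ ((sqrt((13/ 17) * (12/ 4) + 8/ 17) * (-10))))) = 6888612735 * sqrt(799)/ 7616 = 25566908.93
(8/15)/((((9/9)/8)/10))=128/3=42.67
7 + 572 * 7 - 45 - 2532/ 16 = 15231/ 4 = 3807.75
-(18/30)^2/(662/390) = -351/1655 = -0.21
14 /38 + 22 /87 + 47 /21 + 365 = 4256501 /11571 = 367.86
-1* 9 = -9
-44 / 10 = -22 / 5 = -4.40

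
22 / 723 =0.03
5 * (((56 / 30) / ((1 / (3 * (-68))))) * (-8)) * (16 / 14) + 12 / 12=17409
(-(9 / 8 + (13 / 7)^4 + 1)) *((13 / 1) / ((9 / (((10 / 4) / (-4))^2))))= -87524125 / 11063808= -7.91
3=3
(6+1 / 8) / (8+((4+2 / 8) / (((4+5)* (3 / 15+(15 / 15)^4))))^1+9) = 1323 / 3757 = 0.35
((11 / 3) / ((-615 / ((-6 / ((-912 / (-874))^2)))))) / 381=0.00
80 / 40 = 2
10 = 10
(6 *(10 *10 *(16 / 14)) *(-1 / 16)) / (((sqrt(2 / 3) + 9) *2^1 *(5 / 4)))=-3240 / 1687 + 120 *sqrt(6) / 1687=-1.75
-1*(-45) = 45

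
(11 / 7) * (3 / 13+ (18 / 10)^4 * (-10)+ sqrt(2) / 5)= -1872321 / 11375+ 11 * sqrt(2) / 35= -164.16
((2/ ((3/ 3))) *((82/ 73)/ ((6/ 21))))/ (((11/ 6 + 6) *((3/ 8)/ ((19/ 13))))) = 174496/ 44603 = 3.91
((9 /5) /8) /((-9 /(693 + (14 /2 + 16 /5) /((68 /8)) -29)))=-1663 /100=-16.63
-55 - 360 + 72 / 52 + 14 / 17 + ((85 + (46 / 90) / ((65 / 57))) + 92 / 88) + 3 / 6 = -59401156 / 182325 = -325.80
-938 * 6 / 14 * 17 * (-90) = 615060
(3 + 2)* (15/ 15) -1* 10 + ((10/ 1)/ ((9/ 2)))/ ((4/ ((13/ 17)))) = -4.58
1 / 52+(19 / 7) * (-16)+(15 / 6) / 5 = -15619 / 364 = -42.91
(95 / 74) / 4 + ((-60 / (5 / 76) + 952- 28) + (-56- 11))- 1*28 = -24473 / 296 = -82.68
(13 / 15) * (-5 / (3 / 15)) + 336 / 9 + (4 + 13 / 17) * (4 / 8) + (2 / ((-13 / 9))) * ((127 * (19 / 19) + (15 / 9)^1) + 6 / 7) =-1497109 / 9282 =-161.29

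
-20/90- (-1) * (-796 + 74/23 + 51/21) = -1145545/1449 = -790.58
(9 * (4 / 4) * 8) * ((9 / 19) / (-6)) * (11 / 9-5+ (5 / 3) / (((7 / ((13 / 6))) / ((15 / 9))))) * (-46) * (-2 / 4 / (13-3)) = 25369 / 665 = 38.15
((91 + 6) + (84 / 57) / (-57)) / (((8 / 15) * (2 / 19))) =525115 / 304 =1727.35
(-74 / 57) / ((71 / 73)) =-5402 / 4047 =-1.33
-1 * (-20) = 20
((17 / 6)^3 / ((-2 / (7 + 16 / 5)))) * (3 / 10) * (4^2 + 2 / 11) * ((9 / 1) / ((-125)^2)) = -22300107 / 68750000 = -0.32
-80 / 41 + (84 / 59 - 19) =-47237 / 2419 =-19.53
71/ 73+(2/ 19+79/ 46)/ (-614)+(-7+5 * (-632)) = -124027428609/ 39174428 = -3166.03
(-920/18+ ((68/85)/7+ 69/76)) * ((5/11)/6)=-1199129/316008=-3.79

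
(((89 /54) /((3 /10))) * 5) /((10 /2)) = 5.49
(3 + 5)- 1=7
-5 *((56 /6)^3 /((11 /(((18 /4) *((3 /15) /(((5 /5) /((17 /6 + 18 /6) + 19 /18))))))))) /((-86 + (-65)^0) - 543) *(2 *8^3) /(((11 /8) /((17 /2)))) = 11846352896 /512919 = 23095.95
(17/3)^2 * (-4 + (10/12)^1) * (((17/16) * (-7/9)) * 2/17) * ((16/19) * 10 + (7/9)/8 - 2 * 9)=-93.74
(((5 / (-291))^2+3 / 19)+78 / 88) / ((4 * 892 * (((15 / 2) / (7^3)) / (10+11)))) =177547738613 / 631476378720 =0.28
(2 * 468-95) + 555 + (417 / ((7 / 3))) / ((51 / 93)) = 1721.89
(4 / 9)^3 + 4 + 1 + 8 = 9541 / 729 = 13.09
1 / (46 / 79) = 79 / 46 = 1.72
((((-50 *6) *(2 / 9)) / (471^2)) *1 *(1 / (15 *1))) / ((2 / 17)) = -340 / 1996569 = -0.00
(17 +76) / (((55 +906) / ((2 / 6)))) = 1 / 31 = 0.03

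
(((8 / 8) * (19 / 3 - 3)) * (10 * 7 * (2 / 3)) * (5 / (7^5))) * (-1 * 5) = -5000 / 21609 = -0.23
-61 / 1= -61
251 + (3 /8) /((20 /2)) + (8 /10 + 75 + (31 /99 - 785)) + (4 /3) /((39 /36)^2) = -611301583 /1338480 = -456.71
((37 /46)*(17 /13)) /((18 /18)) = 629 /598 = 1.05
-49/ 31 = -1.58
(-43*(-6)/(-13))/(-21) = 86/91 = 0.95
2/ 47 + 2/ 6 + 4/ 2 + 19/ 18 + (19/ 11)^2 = 656669/ 102366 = 6.41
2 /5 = 0.40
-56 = -56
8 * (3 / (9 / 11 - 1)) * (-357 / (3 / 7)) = 109956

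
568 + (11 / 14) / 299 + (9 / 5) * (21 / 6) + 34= 608.30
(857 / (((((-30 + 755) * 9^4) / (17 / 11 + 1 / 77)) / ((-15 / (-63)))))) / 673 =6856 / 69019508943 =0.00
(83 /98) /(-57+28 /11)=-0.02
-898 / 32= -449 / 16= -28.06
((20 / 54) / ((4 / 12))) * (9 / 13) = 10 / 13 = 0.77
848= 848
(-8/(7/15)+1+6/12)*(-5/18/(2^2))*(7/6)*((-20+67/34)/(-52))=223745/509184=0.44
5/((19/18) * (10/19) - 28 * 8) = -45/2011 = -0.02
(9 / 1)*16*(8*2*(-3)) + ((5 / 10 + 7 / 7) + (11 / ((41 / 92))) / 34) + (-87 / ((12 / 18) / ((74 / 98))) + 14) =-238876835 / 34153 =-6994.31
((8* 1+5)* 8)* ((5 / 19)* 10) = 5200 / 19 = 273.68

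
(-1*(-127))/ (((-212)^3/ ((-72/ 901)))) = 0.00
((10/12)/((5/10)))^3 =125/27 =4.63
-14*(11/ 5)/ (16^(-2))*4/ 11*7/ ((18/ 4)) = -200704/ 45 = -4460.09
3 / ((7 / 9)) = 27 / 7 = 3.86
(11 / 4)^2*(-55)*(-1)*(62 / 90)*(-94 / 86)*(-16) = 1939267 / 387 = 5011.03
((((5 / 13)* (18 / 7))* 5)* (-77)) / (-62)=2475 / 403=6.14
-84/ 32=-21/ 8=-2.62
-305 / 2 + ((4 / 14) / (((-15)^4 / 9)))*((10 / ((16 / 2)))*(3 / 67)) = -26820937 / 175875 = -152.50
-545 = -545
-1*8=-8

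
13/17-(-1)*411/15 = 2394/85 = 28.16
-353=-353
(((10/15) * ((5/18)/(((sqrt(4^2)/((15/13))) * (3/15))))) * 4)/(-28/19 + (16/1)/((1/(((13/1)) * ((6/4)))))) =95/27612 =0.00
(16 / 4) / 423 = 4 / 423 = 0.01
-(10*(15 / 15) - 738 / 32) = 209 / 16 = 13.06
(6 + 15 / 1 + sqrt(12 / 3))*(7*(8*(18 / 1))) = 23184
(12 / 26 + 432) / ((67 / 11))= 61842 / 871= 71.00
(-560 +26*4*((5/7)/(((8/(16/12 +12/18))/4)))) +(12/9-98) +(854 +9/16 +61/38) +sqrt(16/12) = 2*sqrt(3)/3 +1747855/6384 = 274.94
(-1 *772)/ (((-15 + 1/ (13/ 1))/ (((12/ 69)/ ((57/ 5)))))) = 100360/ 127167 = 0.79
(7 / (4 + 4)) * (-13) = -91 / 8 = -11.38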